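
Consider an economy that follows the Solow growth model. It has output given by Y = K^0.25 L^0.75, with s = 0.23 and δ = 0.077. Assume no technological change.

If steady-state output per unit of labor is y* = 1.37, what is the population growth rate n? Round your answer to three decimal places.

n ≈ 0.012

In steady state, investment equals break-even investment: s·k^α = (n + δ)·k.
Since y* = [s/(n + δ)]^(α/(1−α)), we have s/(n + δ) = (y*)^((1−α)/α) = 1.37^3 = 2.5714.
Therefore n + δ = s / 2.5714 = 0.23 / 2.5714 = 0.0894, so n = 0.0894 − 0.077 = 0.0124.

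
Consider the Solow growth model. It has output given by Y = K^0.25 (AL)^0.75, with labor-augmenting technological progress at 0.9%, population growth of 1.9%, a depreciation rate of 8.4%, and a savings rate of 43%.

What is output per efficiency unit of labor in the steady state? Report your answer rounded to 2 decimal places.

Steady state requires s·f(k) = (n + g + δ)·k, i.e. s·k^α = (n + g + δ)·k.
Rearranging, k^(1−α) = s / (n + g + δ).
k^0.75 = 0.43 / (0.019 + 0.009 + 0.084) = 0.43 / 0.112 = 3.8393
k* = 3.8393^(1/0.75) ≈ 6.0118
y* = (k*)^α = 6.0118^0.25 ≈ 1.5659

y* = 1.57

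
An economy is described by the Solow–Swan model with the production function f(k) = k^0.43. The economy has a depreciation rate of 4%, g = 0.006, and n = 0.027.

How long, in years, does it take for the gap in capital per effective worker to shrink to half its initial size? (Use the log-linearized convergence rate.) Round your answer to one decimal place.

half-life ≈ 16.7 years

Near the steady state the convergence rate is λ = (1 − α)(n + g + δ).
λ = (1 − 0.43) × 0.073 = 0.57 × 0.073 = 0.04161
Half-life = ln 2 / λ = 0.6931 / 0.04161 ≈ 16.66 years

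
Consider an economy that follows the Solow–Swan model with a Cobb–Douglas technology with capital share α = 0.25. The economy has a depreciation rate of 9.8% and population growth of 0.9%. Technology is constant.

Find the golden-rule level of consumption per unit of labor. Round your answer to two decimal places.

c_gold ≈ 1.00

At the golden rule, f'(k) = n + δ, so α·k^(α−1) = n + δ and k_gold = (α/(n + δ))^(1/(1−α)).
k_gold = (0.25/0.107)^(1/0.75) = 2.3364^1.3333 ≈ 3.1002
c_gold = f(k_gold) − (n + δ)·k_gold = 1.3269 − 0.107×3.1002 ≈ 0.9952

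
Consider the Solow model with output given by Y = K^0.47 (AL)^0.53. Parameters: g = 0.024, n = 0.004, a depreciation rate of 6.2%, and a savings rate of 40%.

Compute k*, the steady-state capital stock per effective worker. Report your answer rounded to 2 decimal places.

k* ≈ 16.68

Steady state requires s·f(k) = (n + g + δ)·k, i.e. s·k^α = (n + g + δ)·k.
Rearranging, k^(1−α) = s / (n + g + δ).
k^0.53 = 0.40 / (0.004 + 0.024 + 0.062) = 0.40 / 0.090 = 4.4444
k* = 4.4444^(1/0.53) ≈ 16.6836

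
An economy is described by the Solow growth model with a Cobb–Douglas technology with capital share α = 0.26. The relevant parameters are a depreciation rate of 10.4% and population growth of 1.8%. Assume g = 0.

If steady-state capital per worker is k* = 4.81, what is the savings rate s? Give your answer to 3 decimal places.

s ≈ 0.390

In steady state, investment equals break-even investment: s·k^α = (n + δ)·k.
So s / (n + δ) = (k*)^(1−α) = 4.81^0.74 = 3.1973.
Therefore s = 3.1973 × (n + δ) = 3.1973 × 0.122 = 0.3901.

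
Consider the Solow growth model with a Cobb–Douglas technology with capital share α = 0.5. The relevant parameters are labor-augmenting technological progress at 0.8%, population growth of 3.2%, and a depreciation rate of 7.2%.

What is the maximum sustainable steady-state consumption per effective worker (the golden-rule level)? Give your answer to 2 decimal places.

c_gold ≈ 2.23

At the golden rule, f'(k) = n + g + δ, so α·k^(α−1) = n + g + δ and k_gold = (α/(n + g + δ))^(1/(1−α)).
k_gold = (0.5/0.112)^(1/0.5) = 4.4643^2 ≈ 19.9300
c_gold = f(k_gold) − (n + g + δ)·k_gold = 4.4643 − 0.112×19.9300 ≈ 2.2321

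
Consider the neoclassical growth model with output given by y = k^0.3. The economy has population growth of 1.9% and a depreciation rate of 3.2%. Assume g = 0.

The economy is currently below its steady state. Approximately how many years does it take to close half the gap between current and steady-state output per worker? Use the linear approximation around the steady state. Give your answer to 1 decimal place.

Near the steady state the convergence rate is λ = (1 − α)(n + δ).
λ = (1 − 0.3) × 0.051 = 0.7 × 0.051 = 0.0357
Half-life = ln 2 / λ = 0.6931 / 0.0357 ≈ 19.41 years

t_½ ≈ 19.4 years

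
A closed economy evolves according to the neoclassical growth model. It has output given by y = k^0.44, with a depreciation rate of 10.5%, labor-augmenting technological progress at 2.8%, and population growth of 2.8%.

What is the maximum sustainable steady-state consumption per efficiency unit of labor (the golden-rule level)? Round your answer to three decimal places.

At the golden rule, f'(k) = n + g + δ, so α·k^(α−1) = n + g + δ and k_gold = (α/(n + g + δ))^(1/(1−α)).
k_gold = (0.44/0.161)^(1/0.56) = 2.7329^1.7857 ≈ 6.0211
c_gold = f(k_gold) − (n + g + δ)·k_gold = 2.2032 − 0.161×6.0211 ≈ 1.2338

c_gold ≈ 1.234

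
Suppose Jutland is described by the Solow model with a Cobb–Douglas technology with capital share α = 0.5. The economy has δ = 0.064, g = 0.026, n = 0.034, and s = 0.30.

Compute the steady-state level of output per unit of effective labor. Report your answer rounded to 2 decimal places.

Steady state requires s·f(k) = (n + g + δ)·k, i.e. s·k^α = (n + g + δ)·k.
Dividing both sides by k: k^(1−α) = s / (n + g + δ).
k^0.5 = 0.30 / (0.034 + 0.026 + 0.064) = 0.30 / 0.124 = 2.4194
k* = 2.4194^(1/0.5) ≈ 5.8535
y* = (k*)^α = 5.8535^0.5 ≈ 2.4194

y* ≈ 2.42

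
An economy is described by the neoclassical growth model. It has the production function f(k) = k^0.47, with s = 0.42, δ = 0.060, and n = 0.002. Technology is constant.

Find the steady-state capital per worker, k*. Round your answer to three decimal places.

In steady state, investment equals break-even investment: s·k^α = (n + δ)·k.
Dividing both sides by k: k^(1−α) = s / (n + δ).
k^0.53 = 0.42 / (0.002 + 0.060) = 0.42 / 0.062 = 6.7742
k* = 6.7742^(1/0.53) ≈ 36.9536

k* = 36.954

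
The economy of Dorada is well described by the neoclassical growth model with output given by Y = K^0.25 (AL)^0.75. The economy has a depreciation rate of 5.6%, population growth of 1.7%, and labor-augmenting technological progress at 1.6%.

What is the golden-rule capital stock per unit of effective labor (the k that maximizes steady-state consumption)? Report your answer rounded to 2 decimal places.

The golden rule sets f'(k) = n + g + δ, i.e. α·k^(α−1) = n + g + δ.
So k^(1−α) = α / (n + g + δ) = 0.25 / 0.089 = 2.8090.
k_gold = 2.8090^(1/0.75) ≈ 3.9634

k_gold ≈ 3.96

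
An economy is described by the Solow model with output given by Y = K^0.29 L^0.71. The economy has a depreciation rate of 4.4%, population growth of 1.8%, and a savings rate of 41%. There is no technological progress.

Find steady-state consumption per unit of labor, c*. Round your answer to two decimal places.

In steady state, investment equals break-even investment: s·k^α = (n + δ)·k.
Dividing both sides by k: k^(1−α) = s / (n + δ).
k^0.71 = 0.41 / (0.018 + 0.044) = 0.41 / 0.062 = 6.6129
k* = 6.6129^(1/0.71) ≈ 14.3048
y* = (k*)^α = 14.3048^0.29 ≈ 2.1632
c* = (1 − s)·y* = (1 − 0.41) × 2.1632 ≈ 1.2763

c* ≈ 1.28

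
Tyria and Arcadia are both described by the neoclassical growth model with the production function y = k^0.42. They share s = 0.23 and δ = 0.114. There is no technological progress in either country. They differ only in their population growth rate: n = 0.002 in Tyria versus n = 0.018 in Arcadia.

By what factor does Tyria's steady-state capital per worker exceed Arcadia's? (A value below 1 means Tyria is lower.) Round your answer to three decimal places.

k*_T / k*_A ≈ 1.250

Steady-state k* = [s/(n + δ)]^(1/(1−α)), so the ratio is [ (s_T/(n + δ)_T) / (s_A/(n + δ)_A) ]^1.7241.
s_T/(n + δ)_T = 0.23/0.116 = 1.9828; s_A/(n + δ)_A = 0.23/0.132 = 1.7424.
Ratio = (1.9828/1.7424)^1.7241 = 1.1380^1.7241 ≈ 1.2497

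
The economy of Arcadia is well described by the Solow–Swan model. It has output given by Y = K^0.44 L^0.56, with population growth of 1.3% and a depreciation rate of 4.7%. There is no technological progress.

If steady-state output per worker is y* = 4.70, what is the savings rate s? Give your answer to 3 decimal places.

Steady state requires s·f(k) = (n + δ)·k, i.e. s·k^α = (n + δ)·k.
Since y* = [s/(n + δ)]^(α/(1−α)), we have s/(n + δ) = (y*)^((1−α)/α) = 4.70^1.2727 = 7.1677.
Therefore s = 7.1677 × (n + δ) = 7.1677 × 0.060 = 0.4301.

s ≈ 0.430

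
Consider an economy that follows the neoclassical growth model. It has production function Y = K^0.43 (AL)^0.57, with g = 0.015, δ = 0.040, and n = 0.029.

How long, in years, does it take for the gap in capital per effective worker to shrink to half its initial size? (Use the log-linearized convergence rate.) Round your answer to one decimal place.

about 14.5 years

Near the steady state the convergence rate is λ = (1 − α)(n + g + δ).
λ = (1 − 0.43) × 0.084 = 0.57 × 0.084 = 0.04788
Half-life = ln 2 / λ = 0.6931 / 0.04788 ≈ 14.48 years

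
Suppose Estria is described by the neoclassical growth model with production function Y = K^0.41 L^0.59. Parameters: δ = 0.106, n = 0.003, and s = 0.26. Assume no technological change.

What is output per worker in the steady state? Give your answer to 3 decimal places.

Steady state requires s·f(k) = (n + δ)·k, i.e. s·k^α = (n + δ)·k.
Rearranging, k^(1−α) = s / (n + δ).
k^0.59 = 0.26 / (0.003 + 0.106) = 0.26 / 0.109 = 2.3853
k* = 2.3853^(1/0.59) ≈ 4.3642
y* = (k*)^α = 4.3642^0.41 ≈ 1.8296

y* = 1.830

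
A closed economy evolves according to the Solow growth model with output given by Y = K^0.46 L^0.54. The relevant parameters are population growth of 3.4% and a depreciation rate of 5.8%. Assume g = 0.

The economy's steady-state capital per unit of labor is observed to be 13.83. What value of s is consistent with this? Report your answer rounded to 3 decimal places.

At the steady state, Δk = 0, so s·k^α = (n + δ)·k.
So s / (n + δ) = (k*)^(1−α) = 13.83^0.54 = 4.1309.
Therefore s = 4.1309 × (n + δ) = 4.1309 × 0.092 = 0.3800.

s ≈ 0.380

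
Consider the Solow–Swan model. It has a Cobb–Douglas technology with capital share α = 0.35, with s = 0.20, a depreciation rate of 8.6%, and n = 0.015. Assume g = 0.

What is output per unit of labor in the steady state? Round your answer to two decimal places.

y* = 1.44

In steady state, investment equals break-even investment: s·k^α = (n + δ)·k.
Rearranging, k^(1−α) = s / (n + δ).
k^0.65 = 0.20 / (0.015 + 0.086) = 0.20 / 0.101 = 1.9802
k* = 1.9802^(1/0.65) ≈ 2.8607
y* = (k*)^α = 2.8607^0.35 ≈ 1.4447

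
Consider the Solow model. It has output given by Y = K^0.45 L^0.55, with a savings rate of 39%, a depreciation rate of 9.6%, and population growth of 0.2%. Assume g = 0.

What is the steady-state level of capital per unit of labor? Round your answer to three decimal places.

k* ≈ 12.320

At the steady state, Δk = 0, so s·k^α = (n + δ)·k.
Dividing both sides by k: k^(1−α) = s / (n + δ).
k^0.55 = 0.39 / (0.002 + 0.096) = 0.39 / 0.098 = 3.9796
k* = 3.9796^(1/0.55) ≈ 12.3202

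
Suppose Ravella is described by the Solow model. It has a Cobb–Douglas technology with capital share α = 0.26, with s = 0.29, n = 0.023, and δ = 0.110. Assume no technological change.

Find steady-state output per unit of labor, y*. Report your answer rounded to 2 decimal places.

y* ≈ 1.32

In steady state, investment equals break-even investment: s·k^α = (n + δ)·k.
Rearranging, k^(1−α) = s / (n + δ).
k^0.74 = 0.29 / (0.023 + 0.110) = 0.29 / 0.133 = 2.1805
k* = 2.1805^(1/0.74) ≈ 2.8675
y* = (k*)^α = 2.8675^0.26 ≈ 1.3151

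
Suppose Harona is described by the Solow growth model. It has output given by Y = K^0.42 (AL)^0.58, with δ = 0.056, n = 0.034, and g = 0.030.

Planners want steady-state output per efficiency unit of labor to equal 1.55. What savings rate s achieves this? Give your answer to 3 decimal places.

s ≈ 0.220

In steady state, investment equals break-even investment: s·k^α = (n + g + δ)·k.
Since y* = [s/(n + g + δ)]^(α/(1−α)), we have s/(n + g + δ) = (y*)^((1−α)/α) = 1.55^1.381 = 1.8317.
Therefore s = 1.8317 × (n + g + δ) = 1.8317 × 0.120 = 0.2198.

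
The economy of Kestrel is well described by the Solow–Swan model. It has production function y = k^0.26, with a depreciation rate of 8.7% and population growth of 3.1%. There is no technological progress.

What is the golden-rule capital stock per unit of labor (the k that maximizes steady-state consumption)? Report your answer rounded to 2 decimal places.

The golden rule sets f'(k) = n + δ, i.e. α·k^(α−1) = n + δ.
So k^(1−α) = α / (n + δ) = 0.26 / 0.118 = 2.2034.
k_gold = 2.2034^(1/0.74) ≈ 2.9083

k_gold ≈ 2.91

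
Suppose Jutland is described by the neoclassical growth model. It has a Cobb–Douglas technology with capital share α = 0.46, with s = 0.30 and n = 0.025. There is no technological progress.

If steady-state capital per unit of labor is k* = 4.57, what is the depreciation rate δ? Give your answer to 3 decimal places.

Steady state requires s·f(k) = (n + δ)·k, i.e. s·k^α = (n + δ)·k.
So s / (n + δ) = (k*)^(1−α) = 4.57^0.54 = 2.2717.
Therefore n + δ = s / 2.2717 = 0.30 / 2.2717 = 0.1321, so δ = 0.1321 − 0.025 = 0.1071.

δ ≈ 0.107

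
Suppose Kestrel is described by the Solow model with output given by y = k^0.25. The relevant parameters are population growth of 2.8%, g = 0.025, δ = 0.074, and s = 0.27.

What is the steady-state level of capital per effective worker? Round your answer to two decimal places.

k* = 2.73

In steady state, investment equals break-even investment: s·k^α = (n + g + δ)·k.
Dividing both sides by k: k^(1−α) = s / (n + g + δ).
k^0.75 = 0.27 / (0.028 + 0.025 + 0.074) = 0.27 / 0.127 = 2.1260
k* = 2.1260^(1/0.75) ≈ 2.7337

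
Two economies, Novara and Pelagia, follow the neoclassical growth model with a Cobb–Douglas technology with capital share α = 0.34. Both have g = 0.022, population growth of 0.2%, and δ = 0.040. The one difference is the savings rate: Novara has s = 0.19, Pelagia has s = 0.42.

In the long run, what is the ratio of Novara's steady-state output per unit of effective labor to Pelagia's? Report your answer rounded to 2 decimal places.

ratio ≈ 0.66

Steady-state y* = [s/(n + g + δ)]^(α/(1−α)), so the ratio is [ (s_N/(n + g + δ)_N) / (s_P/(n + g + δ)_P) ]^0.5152.
s_N/(n + g + δ)_N = 0.19/0.064 = 2.9688; s_P/(n + g + δ)_P = 0.42/0.064 = 6.5625.
Ratio = (2.9688/6.5625)^0.5152 = 0.4524^0.5152 ≈ 0.6645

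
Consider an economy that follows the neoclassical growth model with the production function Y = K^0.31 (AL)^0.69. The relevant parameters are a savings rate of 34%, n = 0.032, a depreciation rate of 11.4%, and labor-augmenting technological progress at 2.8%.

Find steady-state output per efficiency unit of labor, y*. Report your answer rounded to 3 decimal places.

y* ≈ 1.351

In steady state, investment equals break-even investment: s·k^α = (n + g + δ)·k.
Dividing both sides by k: k^(1−α) = s / (n + g + δ).
k^0.69 = 0.34 / (0.032 + 0.028 + 0.114) = 0.34 / 0.174 = 1.9540
k* = 1.9540^(1/0.69) ≈ 2.6402
y* = (k*)^α = 2.6402^0.31 ≈ 1.3512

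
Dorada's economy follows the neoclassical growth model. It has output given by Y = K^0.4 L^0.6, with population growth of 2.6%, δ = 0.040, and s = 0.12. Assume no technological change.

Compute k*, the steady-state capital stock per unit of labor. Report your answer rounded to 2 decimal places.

At the steady state, Δk = 0, so s·k^α = (n + δ)·k.
Dividing both sides by k: k^(1−α) = s / (n + δ).
k^0.6 = 0.12 / (0.026 + 0.040) = 0.12 / 0.066 = 1.8182
k* = 1.8182^(1/0.6) ≈ 2.7085

k* = 2.71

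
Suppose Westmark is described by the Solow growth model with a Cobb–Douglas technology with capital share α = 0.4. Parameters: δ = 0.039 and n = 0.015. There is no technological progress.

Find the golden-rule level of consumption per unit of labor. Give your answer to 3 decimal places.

At the golden rule, f'(k) = n + δ, so α·k^(α−1) = n + δ and k_gold = (α/(n + δ))^(1/(1−α)).
k_gold = (0.4/0.054)^(1/0.6) = 7.4074^1.6667 ≈ 28.1496
c_gold = f(k_gold) − (n + δ)·k_gold = 3.8000 − 0.054×28.1496 ≈ 2.2799

c_gold ≈ 2.280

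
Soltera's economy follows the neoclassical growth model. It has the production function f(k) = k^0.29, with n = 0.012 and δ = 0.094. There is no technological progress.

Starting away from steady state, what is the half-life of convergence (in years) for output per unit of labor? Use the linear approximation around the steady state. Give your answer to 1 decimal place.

Near the steady state the convergence rate is λ = (1 − α)(n + δ).
λ = (1 − 0.29) × 0.106 = 0.71 × 0.106 = 0.07526
Half-life = ln 2 / λ = 0.6931 / 0.07526 ≈ 9.21 years

half-life ≈ 9.2 years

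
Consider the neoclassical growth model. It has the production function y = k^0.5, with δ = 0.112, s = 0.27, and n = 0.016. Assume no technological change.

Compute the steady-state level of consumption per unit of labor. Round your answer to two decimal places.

c* = 1.54

Steady state requires s·f(k) = (n + δ)·k, i.e. s·k^α = (n + δ)·k.
Rearranging, k^(1−α) = s / (n + δ).
k^0.5 = 0.27 / (0.016 + 0.112) = 0.27 / 0.128 = 2.1094
k* = 2.1094^(1/0.5) ≈ 4.4496
y* = (k*)^α = 4.4496^0.5 ≈ 2.1094
c* = (1 − s)·y* = (1 − 0.27) × 2.1094 ≈ 1.5399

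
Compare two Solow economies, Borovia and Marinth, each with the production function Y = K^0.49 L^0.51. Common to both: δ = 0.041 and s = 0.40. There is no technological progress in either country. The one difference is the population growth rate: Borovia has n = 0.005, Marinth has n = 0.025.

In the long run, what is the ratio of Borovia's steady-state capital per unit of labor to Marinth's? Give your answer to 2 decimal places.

ratio ≈ 2.03

Steady-state k* = [s/(n + δ)]^(1/(1−α)), so the ratio is [ (s_B/(n + δ)_B) / (s_M/(n + δ)_M) ]^1.9608.
s_B/(n + δ)_B = 0.40/0.046 = 8.6957; s_M/(n + δ)_M = 0.40/0.066 = 6.0606.
Ratio = (8.6957/6.0606)^1.9608 = 1.4348^1.9608 ≈ 2.0297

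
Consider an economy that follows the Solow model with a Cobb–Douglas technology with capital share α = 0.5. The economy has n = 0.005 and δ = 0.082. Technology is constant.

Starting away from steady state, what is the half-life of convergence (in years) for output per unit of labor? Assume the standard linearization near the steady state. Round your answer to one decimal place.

Near the steady state the convergence rate is λ = (1 − α)(n + δ).
λ = (1 − 0.5) × 0.087 = 0.5 × 0.087 = 0.0435
Half-life = ln 2 / λ = 0.6931 / 0.0435 ≈ 15.93 years

about 15.9 years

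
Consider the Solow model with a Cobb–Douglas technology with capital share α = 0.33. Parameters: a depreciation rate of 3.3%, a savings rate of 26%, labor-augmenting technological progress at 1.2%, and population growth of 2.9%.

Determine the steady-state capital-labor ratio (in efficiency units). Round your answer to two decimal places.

k* = 6.52

Steady state requires s·f(k) = (n + g + δ)·k, i.e. s·k^α = (n + g + δ)·k.
Rearranging, k^(1−α) = s / (n + g + δ).
k^0.67 = 0.26 / (0.029 + 0.012 + 0.033) = 0.26 / 0.074 = 3.5135
k* = 3.5135^(1/0.67) ≈ 6.5243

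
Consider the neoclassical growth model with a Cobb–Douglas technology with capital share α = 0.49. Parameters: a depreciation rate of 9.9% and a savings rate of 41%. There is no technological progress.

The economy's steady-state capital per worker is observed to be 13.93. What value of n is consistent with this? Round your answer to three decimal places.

Steady state requires s·f(k) = (n + δ)·k, i.e. s·k^α = (n + δ)·k.
So s / (n + δ) = (k*)^(1−α) = 13.93^0.51 = 3.8319.
Therefore n + δ = s / 3.8319 = 0.41 / 3.8319 = 0.1070, so n = 0.1070 − 0.099 = 0.0080.

n ≈ 0.008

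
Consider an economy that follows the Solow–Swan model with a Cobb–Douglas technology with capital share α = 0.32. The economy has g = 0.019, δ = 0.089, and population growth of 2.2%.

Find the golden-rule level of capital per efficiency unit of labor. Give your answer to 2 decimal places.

k_gold ≈ 3.76

The golden rule sets f'(k) = n + g + δ, i.e. α·k^(α−1) = n + g + δ.
So k^(1−α) = α / (n + g + δ) = 0.32 / 0.130 = 2.4615.
k_gold = 2.4615^(1/0.68) ≈ 3.7609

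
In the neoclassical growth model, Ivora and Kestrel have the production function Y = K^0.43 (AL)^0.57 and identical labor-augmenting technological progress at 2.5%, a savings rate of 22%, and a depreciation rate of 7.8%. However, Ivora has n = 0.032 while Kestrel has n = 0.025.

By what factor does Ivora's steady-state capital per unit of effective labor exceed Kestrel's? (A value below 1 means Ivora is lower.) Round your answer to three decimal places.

Steady-state k* = [s/(n + g + δ)]^(1/(1−α)), so the ratio is [ (s_I/(n + g + δ)_I) / (s_K/(n + g + δ)_K) ]^1.7544.
s_I/(n + g + δ)_I = 0.22/0.135 = 1.6296; s_K/(n + g + δ)_K = 0.22/0.128 = 1.7188.
Ratio = (1.6296/1.7188)^1.7544 = 0.9481^1.7544 ≈ 0.9107

ratio ≈ 0.911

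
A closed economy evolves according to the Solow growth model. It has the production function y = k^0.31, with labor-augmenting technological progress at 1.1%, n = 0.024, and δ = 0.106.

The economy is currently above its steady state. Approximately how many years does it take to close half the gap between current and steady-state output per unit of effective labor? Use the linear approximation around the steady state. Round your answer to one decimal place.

t_½ ≈ 7.1 years

Near the steady state the convergence rate is λ = (1 − α)(n + g + δ).
λ = (1 − 0.31) × 0.141 = 0.69 × 0.141 = 0.09729
Half-life = ln 2 / λ = 0.6931 / 0.09729 ≈ 7.12 years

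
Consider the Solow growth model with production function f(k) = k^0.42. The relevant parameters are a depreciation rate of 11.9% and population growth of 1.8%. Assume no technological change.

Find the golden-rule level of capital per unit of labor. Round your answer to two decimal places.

k_gold ≈ 6.90

The golden rule sets f'(k) = n + δ, i.e. α·k^(α−1) = n + δ.
So k^(1−α) = α / (n + δ) = 0.42 / 0.137 = 3.0657.
k_gold = 3.0657^(1/0.58) ≈ 6.8999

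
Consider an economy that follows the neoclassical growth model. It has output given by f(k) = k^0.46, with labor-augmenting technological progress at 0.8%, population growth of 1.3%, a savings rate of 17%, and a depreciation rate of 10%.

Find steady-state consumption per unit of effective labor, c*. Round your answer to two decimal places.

At the steady state, Δk = 0, so s·k^α = (n + g + δ)·k.
Dividing both sides by k: k^(1−α) = s / (n + g + δ).
k^0.54 = 0.17 / (0.013 + 0.008 + 0.100) = 0.17 / 0.121 = 1.4050
k* = 1.4050^(1/0.54) ≈ 1.8770
y* = (k*)^α = 1.8770^0.46 ≈ 1.3360
c* = (1 − s)·y* = (1 − 0.17) × 1.3360 ≈ 1.1089

c* ≈ 1.11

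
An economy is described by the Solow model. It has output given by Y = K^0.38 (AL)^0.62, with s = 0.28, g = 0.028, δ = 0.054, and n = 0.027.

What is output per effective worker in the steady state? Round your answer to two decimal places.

In steady state, investment equals break-even investment: s·k^α = (n + g + δ)·k.
Dividing both sides by k: k^(1−α) = s / (n + g + δ).
k^0.62 = 0.28 / (0.027 + 0.028 + 0.054) = 0.28 / 0.109 = 2.5688
k* = 2.5688^(1/0.62) ≈ 4.5799
y* = (k*)^α = 4.5799^0.38 ≈ 1.7829

y* = 1.78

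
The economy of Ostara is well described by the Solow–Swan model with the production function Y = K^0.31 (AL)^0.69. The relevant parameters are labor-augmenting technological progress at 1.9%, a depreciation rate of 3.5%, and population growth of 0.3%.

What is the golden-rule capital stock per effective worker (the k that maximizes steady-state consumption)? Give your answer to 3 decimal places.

The golden rule sets f'(k) = n + g + δ, i.e. α·k^(α−1) = n + g + δ.
So k^(1−α) = α / (n + g + δ) = 0.31 / 0.057 = 5.4386.
k_gold = 5.4386^(1/0.69) ≈ 11.6392

k_gold ≈ 11.639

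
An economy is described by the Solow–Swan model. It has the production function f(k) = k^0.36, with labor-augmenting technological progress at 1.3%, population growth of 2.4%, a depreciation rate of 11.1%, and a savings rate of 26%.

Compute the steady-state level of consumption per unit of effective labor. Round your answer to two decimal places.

c* ≈ 1.02

At the steady state, Δk = 0, so s·k^α = (n + g + δ)·k.
Dividing both sides by k: k^(1−α) = s / (n + g + δ).
k^0.64 = 0.26 / (0.024 + 0.013 + 0.111) = 0.26 / 0.148 = 1.7568
k* = 1.7568^(1/0.64) ≈ 2.4120
y* = (k*)^α = 2.4120^0.36 ≈ 1.3730
c* = (1 − s)·y* = (1 − 0.26) × 1.3730 ≈ 1.0160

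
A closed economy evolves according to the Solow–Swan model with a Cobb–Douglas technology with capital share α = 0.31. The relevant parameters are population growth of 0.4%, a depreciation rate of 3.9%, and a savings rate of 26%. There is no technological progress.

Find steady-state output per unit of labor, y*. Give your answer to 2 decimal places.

In steady state, investment equals break-even investment: s·k^α = (n + δ)·k.
Rearranging, k^(1−α) = s / (n + δ).
k^0.69 = 0.26 / (0.004 + 0.039) = 0.26 / 0.043 = 6.0465
k* = 6.0465^(1/0.69) ≈ 13.5711
y* = (k*)^α = 13.5711^0.31 ≈ 2.2445

y* ≈ 2.24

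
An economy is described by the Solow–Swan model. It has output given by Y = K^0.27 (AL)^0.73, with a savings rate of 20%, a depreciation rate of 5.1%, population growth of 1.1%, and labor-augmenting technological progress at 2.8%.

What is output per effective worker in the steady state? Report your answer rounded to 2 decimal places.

y* ≈ 1.34

In steady state, investment equals break-even investment: s·k^α = (n + g + δ)·k.
Dividing both sides by k: k^(1−α) = s / (n + g + δ).
k^0.73 = 0.20 / (0.011 + 0.028 + 0.051) = 0.20 / 0.090 = 2.2222
k* = 2.2222^(1/0.73) ≈ 2.9857
y* = (k*)^α = 2.9857^0.27 ≈ 1.3436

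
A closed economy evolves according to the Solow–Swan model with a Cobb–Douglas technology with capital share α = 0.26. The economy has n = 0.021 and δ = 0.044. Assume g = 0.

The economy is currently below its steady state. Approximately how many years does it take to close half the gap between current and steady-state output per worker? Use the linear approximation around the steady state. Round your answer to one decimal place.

half-life ≈ 14.4 years

Near the steady state the convergence rate is λ = (1 − α)(n + δ).
λ = (1 − 0.26) × 0.065 = 0.74 × 0.065 = 0.0481
Half-life = ln 2 / λ = 0.6931 / 0.0481 ≈ 14.41 years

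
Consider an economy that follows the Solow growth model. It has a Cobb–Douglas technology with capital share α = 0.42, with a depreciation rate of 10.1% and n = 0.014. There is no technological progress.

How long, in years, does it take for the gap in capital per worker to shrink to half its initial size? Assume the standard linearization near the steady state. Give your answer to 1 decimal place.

Near the steady state the convergence rate is λ = (1 − α)(n + δ).
λ = (1 − 0.42) × 0.115 = 0.58 × 0.115 = 0.0667
Half-life = ln 2 / λ = 0.6931 / 0.0667 ≈ 10.39 years

half-life ≈ 10.4 years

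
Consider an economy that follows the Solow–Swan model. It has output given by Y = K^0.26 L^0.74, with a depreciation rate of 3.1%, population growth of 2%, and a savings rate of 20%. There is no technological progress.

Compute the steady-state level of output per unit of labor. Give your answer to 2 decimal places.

y* = 1.62

At the steady state, Δk = 0, so s·k^α = (n + δ)·k.
Rearranging, k^(1−α) = s / (n + δ).
k^0.74 = 0.20 / (0.020 + 0.031) = 0.20 / 0.051 = 3.9216
k* = 3.9216^(1/0.74) ≈ 6.3384
y* = (k*)^α = 6.3384^0.26 ≈ 1.6163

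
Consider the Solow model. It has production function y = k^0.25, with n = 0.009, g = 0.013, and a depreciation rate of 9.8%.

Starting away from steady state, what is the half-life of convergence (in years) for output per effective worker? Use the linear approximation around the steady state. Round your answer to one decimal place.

Near the steady state the convergence rate is λ = (1 − α)(n + g + δ).
λ = (1 − 0.25) × 0.120 = 0.75 × 0.120 = 0.0900
Half-life = ln 2 / λ = 0.6931 / 0.0900 ≈ 7.70 years

t_½ ≈ 7.7 years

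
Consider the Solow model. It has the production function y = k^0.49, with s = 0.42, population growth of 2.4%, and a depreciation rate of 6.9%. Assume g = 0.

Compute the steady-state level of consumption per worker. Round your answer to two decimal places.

Steady state requires s·f(k) = (n + δ)·k, i.e. s·k^α = (n + δ)·k.
Rearranging, k^(1−α) = s / (n + δ).
k^0.51 = 0.42 / (0.024 + 0.069) = 0.42 / 0.093 = 4.5161
k* = 4.5161^(1/0.51) ≈ 19.2243
y* = (k*)^α = 19.2243^0.49 ≈ 4.2568
c* = (1 − s)·y* = (1 − 0.42) × 4.2568 ≈ 2.4689

c* ≈ 2.47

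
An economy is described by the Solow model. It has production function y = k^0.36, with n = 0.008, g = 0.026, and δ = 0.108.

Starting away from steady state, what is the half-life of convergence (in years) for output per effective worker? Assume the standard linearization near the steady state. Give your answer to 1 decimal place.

half-life ≈ 7.6 years

Near the steady state the convergence rate is λ = (1 − α)(n + g + δ).
λ = (1 − 0.36) × 0.142 = 0.64 × 0.142 = 0.09088
Half-life = ln 2 / λ = 0.6931 / 0.09088 ≈ 7.63 years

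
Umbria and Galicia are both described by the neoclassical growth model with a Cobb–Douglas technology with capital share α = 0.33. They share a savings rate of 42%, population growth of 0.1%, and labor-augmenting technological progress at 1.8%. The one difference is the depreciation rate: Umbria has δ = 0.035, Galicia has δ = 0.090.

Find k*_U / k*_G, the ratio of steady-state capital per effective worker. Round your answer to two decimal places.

k*_U / k*_G ≈ 2.85

Steady-state k* = [s/(n + g + δ)]^(1/(1−α)), so the ratio is [ (s_U/(n + g + δ)_U) / (s_G/(n + g + δ)_G) ]^1.4925.
s_U/(n + g + δ)_U = 0.42/0.054 = 7.7778; s_G/(n + g + δ)_G = 0.42/0.109 = 3.8532.
Ratio = (7.7778/3.8532)^1.4925 = 2.0185^1.4925 ≈ 2.8527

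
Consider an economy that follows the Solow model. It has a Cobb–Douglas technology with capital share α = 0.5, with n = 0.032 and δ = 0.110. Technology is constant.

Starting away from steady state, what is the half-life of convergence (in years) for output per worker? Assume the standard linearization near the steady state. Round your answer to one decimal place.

Near the steady state the convergence rate is λ = (1 − α)(n + δ).
λ = (1 − 0.5) × 0.142 = 0.5 × 0.142 = 0.0710
Half-life = ln 2 / λ = 0.6931 / 0.0710 ≈ 9.76 years

half-life ≈ 9.8 years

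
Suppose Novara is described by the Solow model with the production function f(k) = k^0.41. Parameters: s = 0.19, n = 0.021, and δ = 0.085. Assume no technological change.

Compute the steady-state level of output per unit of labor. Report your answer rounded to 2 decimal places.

y* ≈ 1.50

At the steady state, Δk = 0, so s·k^α = (n + δ)·k.
Dividing both sides by k: k^(1−α) = s / (n + δ).
k^0.59 = 0.19 / (0.021 + 0.085) = 0.19 / 0.106 = 1.7925
k* = 1.7925^(1/0.59) ≈ 2.6890
y* = (k*)^α = 2.6890^0.41 ≈ 1.5001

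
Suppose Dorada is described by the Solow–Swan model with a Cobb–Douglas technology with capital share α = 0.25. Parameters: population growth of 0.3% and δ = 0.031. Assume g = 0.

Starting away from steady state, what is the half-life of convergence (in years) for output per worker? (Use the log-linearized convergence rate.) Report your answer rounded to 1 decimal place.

about 27.2 years

Near the steady state the convergence rate is λ = (1 − α)(n + δ).
λ = (1 − 0.25) × 0.034 = 0.75 × 0.034 = 0.0255
Half-life = ln 2 / λ = 0.6931 / 0.0255 ≈ 27.18 years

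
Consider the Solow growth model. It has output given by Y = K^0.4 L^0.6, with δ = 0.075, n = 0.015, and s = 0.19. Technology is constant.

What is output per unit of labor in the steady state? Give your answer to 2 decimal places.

y* ≈ 1.65

At the steady state, Δk = 0, so s·k^α = (n + δ)·k.
Dividing both sides by k: k^(1−α) = s / (n + δ).
k^0.6 = 0.19 / (0.015 + 0.075) = 0.19 / 0.090 = 2.1111
k* = 2.1111^(1/0.6) ≈ 3.4741
y* = (k*)^α = 3.4741^0.4 ≈ 1.6456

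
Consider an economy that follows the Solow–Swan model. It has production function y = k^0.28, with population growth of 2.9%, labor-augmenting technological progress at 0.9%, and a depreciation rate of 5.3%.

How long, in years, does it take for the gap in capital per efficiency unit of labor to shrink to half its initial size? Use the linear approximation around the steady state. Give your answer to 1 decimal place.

about 10.6 years

Near the steady state the convergence rate is λ = (1 − α)(n + g + δ).
λ = (1 − 0.28) × 0.091 = 0.72 × 0.091 = 0.06552
Half-life = ln 2 / λ = 0.6931 / 0.06552 ≈ 10.58 years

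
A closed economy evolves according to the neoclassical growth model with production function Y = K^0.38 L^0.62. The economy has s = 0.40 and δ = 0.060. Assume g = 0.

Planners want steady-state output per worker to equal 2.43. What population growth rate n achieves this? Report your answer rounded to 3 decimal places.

n ≈ 0.034

At the steady state, Δk = 0, so s·k^α = (n + δ)·k.
Since y* = [s/(n + δ)]^(α/(1−α)), we have s/(n + δ) = (y*)^((1−α)/α) = 2.43^1.6316 = 4.2575.
Therefore n + δ = s / 4.2575 = 0.40 / 4.2575 = 0.0940, so n = 0.0940 − 0.060 = 0.0340.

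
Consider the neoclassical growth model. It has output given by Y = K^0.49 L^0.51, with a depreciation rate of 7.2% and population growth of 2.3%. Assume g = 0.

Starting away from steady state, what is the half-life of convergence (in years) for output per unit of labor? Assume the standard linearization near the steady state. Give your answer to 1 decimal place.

half-life ≈ 14.3 years

Near the steady state the convergence rate is λ = (1 − α)(n + δ).
λ = (1 − 0.49) × 0.095 = 0.51 × 0.095 = 0.04845
Half-life = ln 2 / λ = 0.6931 / 0.04845 ≈ 14.31 years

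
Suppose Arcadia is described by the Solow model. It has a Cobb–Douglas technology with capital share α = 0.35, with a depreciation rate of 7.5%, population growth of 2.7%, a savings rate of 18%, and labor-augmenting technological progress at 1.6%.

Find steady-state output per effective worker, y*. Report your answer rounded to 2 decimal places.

y* ≈ 1.26

Steady state requires s·f(k) = (n + g + δ)·k, i.e. s·k^α = (n + g + δ)·k.
Dividing both sides by k: k^(1−α) = s / (n + g + δ).
k^0.65 = 0.18 / (0.027 + 0.016 + 0.075) = 0.18 / 0.118 = 1.5254
k* = 1.5254^(1/0.65) ≈ 1.9148
y* = (k*)^α = 1.9148^0.35 ≈ 1.2553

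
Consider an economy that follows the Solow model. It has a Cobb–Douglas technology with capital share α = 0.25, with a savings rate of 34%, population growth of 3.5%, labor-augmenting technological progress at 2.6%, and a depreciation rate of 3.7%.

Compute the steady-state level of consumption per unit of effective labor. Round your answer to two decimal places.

c* = 1.00

At the steady state, Δk = 0, so s·k^α = (n + g + δ)·k.
Rearranging, k^(1−α) = s / (n + g + δ).
k^0.75 = 0.34 / (0.035 + 0.026 + 0.037) = 0.34 / 0.098 = 3.4694
k* = 3.4694^(1/0.75) ≈ 5.2522
y* = (k*)^α = 5.2522^0.25 ≈ 1.5139
c* = (1 − s)·y* = (1 − 0.34) × 1.5139 ≈ 0.9992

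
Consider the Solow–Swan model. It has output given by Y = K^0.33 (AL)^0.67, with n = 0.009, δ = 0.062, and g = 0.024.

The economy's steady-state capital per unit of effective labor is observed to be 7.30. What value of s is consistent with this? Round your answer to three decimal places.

s ≈ 0.360

Steady state requires s·f(k) = (n + g + δ)·k, i.e. s·k^α = (n + g + δ)·k.
So s / (n + g + δ) = (k*)^(1−α) = 7.30^0.67 = 3.7881.
Therefore s = 3.7881 × (n + g + δ) = 3.7881 × 0.095 = 0.3599.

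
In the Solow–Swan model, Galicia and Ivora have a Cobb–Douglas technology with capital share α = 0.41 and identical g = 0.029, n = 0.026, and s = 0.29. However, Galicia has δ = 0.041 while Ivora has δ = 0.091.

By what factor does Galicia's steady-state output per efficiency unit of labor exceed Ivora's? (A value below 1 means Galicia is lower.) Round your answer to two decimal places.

y*_G / y*_I ≈ 1.34

Steady-state y* = [s/(n + g + δ)]^(α/(1−α)), so the ratio is [ (s_G/(n + g + δ)_G) / (s_I/(n + g + δ)_I) ]^0.6949.
s_G/(n + g + δ)_G = 0.29/0.096 = 3.0208; s_I/(n + g + δ)_I = 0.29/0.146 = 1.9863.
Ratio = (3.0208/1.9863)^0.6949 = 1.5208^0.6949 ≈ 1.3382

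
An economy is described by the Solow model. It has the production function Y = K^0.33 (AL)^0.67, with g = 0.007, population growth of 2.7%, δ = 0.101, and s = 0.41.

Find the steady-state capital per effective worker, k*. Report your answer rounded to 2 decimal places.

k* = 5.25

Steady state requires s·f(k) = (n + g + δ)·k, i.e. s·k^α = (n + g + δ)·k.
Dividing both sides by k: k^(1−α) = s / (n + g + δ).
k^0.67 = 0.41 / (0.027 + 0.007 + 0.101) = 0.41 / 0.135 = 3.0370
k* = 3.0370^(1/0.67) ≈ 5.2489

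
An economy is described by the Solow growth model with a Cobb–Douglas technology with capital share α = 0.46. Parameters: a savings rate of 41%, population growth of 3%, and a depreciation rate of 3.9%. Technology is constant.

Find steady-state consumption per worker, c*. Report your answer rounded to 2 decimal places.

c* ≈ 2.69

In steady state, investment equals break-even investment: s·k^α = (n + δ)·k.
Dividing both sides by k: k^(1−α) = s / (n + δ).
k^0.54 = 0.41 / (0.030 + 0.039) = 0.41 / 0.069 = 5.9420
k* = 5.9420^(1/0.54) ≈ 27.1149
y* = (k*)^α = 27.1149^0.46 ≈ 4.5633
c* = (1 − s)·y* = (1 − 0.41) × 4.5633 ≈ 2.6923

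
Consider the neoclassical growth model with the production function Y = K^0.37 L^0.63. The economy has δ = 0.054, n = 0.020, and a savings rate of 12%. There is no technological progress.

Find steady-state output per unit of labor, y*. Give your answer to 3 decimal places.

At the steady state, Δk = 0, so s·k^α = (n + δ)·k.
Dividing both sides by k: k^(1−α) = s / (n + δ).
k^0.63 = 0.12 / (0.020 + 0.054) = 0.12 / 0.074 = 1.6216
k* = 1.6216^(1/0.63) ≈ 2.1540
y* = (k*)^α = 2.1540^0.37 ≈ 1.3283

y* ≈ 1.328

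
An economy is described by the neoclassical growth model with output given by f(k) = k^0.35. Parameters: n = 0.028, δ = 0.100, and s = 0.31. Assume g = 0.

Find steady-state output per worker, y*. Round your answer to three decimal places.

y* = 1.610

At the steady state, Δk = 0, so s·k^α = (n + δ)·k.
Dividing both sides by k: k^(1−α) = s / (n + δ).
k^0.65 = 0.31 / (0.028 + 0.100) = 0.31 / 0.128 = 2.4219
k* = 2.4219^(1/0.65) ≈ 3.8995
y* = (k*)^α = 3.8995^0.35 ≈ 1.6101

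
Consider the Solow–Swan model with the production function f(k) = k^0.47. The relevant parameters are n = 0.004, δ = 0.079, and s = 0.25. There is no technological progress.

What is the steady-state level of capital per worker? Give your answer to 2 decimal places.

Steady state requires s·f(k) = (n + δ)·k, i.e. s·k^α = (n + δ)·k.
Dividing both sides by k: k^(1−α) = s / (n + δ).
k^0.53 = 0.25 / (0.004 + 0.079) = 0.25 / 0.083 = 3.0120
k* = 3.0120^(1/0.53) ≈ 8.0076

k* ≈ 8.01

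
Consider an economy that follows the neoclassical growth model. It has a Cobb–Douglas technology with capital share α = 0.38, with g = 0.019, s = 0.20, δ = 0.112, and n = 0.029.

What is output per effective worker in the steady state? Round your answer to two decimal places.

At the steady state, Δk = 0, so s·k^α = (n + g + δ)·k.
Rearranging, k^(1−α) = s / (n + g + δ).
k^0.62 = 0.20 / (0.029 + 0.019 + 0.112) = 0.20 / 0.160 = 1.2500
k* = 1.2500^(1/0.62) ≈ 1.4332
y* = (k*)^α = 1.4332^0.38 ≈ 1.1466

y* = 1.15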